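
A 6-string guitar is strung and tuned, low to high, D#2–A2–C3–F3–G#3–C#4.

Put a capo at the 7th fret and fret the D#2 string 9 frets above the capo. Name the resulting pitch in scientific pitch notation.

The capo raises the open D#2 by 7 semitones to A#2; fretting 9 more gives D#2 + 7 + 9 = D#2 + 16 semitones = G3.

G3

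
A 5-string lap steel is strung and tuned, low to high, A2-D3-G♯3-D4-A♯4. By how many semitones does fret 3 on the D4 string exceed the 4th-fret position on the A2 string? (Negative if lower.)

D4 at fret 3 → F4 (MIDI 65); A2 at fret 4 → C♯3 (MIDI 49).
65 − 49 = 16, so the two pitches are 16 semitones apart.

16 semitones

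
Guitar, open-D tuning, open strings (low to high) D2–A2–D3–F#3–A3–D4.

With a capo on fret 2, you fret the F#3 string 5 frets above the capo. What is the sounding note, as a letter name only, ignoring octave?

The capo raises the open F#3 by 2 semitones to G#3; fretting 5 more gives F#3 + 2 + 5 = F#3 + 7 semitones, landing on C#.

C#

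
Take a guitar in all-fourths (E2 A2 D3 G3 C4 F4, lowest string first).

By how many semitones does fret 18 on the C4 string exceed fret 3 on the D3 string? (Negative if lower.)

25 semitones

C4 at fret 18 → F#5 (MIDI 78); D3 at fret 3 → F3 (MIDI 53).
78 − 53 = 25, so the two pitches are 25 semitones apart.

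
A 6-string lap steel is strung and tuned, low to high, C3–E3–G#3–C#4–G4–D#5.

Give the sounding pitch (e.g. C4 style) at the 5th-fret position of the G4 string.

C5

Each fret is one semitone, so G4 + 5 = C5.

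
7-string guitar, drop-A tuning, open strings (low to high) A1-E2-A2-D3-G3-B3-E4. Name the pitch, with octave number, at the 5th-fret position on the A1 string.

Each fret is one semitone, so A1 + 5 = D2.

D2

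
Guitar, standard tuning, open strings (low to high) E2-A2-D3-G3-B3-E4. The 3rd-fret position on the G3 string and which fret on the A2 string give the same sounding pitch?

G3 at fret 3 is G3 + 3 semitones = A♯3.
The open A2 string is 10 semitones below the open G3, so the same pitch on the A2 string lies at fret 3 + 10 = 13.

13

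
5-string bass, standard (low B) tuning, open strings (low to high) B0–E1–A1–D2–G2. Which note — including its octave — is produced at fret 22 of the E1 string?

D3

The open E1 string plus 22 semitones: E–F–F#–G–…–C–C#–D.
The walk passes from B into C 2 times, so the octave number goes from 1 to 3.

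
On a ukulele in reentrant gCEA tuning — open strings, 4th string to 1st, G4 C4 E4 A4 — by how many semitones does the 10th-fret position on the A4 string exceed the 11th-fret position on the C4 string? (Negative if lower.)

A4 at fret 10 → G5 (MIDI 79); C4 at fret 11 → B4 (MIDI 71).
79 − 71 = 8, so the two pitches are 8 semitones apart.

8 semitones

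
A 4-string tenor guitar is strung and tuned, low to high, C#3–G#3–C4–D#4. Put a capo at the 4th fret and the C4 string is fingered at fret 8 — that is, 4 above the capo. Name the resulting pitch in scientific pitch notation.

G#4

The capo raises the open C4 by 4 semitones to E4; fretting 4 more gives C4 + 4 + 4 = C4 + 8 semitones = G#4.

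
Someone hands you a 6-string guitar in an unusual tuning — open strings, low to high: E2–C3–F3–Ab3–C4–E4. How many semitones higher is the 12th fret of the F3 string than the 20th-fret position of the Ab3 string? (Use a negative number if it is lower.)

F3 at fret 12 → F4 (MIDI 65); Ab3 at fret 20 → E5 (MIDI 76).
65 − 76 = -11, so the two pitches are 11 semitones apart.

-11 semitones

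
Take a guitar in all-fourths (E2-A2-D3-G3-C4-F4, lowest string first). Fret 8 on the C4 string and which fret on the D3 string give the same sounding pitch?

Fret 8 on C4 is MIDI 60 + 8 = 68 (G#4). On the D3 string (open MIDI 50), that pitch is 68 − 50 = fret 18.

18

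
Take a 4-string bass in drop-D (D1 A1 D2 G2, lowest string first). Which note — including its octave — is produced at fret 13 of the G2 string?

G#3

The open G2 string plus 13 semitones: G–G#–A–A#–…–F#–G–G#.
The walk passes from B into C once, so the octave number goes from 2 to 3.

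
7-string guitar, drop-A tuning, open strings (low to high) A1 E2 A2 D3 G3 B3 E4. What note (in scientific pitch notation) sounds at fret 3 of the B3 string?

Each fret is one semitone, so B3 + 3 = D4.

D4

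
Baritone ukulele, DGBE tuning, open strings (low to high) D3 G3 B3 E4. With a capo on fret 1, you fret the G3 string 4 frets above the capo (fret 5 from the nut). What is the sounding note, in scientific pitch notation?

The capo raises the open G3 by 1 semitone to G#3; fretting 4 more gives G3 + 1 + 4 = G3 + 5 semitones = C4.

C4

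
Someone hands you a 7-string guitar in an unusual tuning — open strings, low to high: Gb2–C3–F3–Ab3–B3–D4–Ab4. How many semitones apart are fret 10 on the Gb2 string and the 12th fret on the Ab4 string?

28 semitones

Gb2 at fret 10 → E3 (MIDI 52); Ab4 at fret 12 → Ab5 (MIDI 80).
52 − 80 = -28, so the two pitches are 28 semitones apart, with Ab5 the higher.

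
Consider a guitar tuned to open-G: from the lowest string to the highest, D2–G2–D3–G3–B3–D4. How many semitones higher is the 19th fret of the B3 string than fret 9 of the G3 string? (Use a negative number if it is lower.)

14 semitones

B3 at fret 19 → F♯5 (MIDI 78); G3 at fret 9 → E4 (MIDI 64).
78 − 64 = 14, so the two pitches are 14 semitones apart.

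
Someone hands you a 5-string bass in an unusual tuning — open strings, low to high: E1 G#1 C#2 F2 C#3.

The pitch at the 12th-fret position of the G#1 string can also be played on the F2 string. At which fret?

3

G#1 at fret 12 is G#1 + 12 semitones = G#2.
The open F2 string is 9 semitones above the open G#1, so the same pitch on the F2 string lies at fret 12 − 9 = 3.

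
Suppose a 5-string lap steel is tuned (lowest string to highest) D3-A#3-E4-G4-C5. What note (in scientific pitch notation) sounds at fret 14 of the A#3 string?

C5

The open A#3 string plus 14 semitones: A#–B–C–C#–…–A#–B–C.
The walk passes from B into C 2 times, so the octave number goes from 3 to 5.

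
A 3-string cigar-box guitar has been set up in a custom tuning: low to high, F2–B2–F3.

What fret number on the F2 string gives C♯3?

8

C♯3 is 8 semitones above the open F2 (F–F#–G–G#–A–A#–B–C–C#), so it sits at fret 8.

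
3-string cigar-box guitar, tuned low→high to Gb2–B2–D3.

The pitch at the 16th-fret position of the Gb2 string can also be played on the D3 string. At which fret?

8

Gb2 at fret 16 is Gb2 + 16 semitones = Bb3.
The open D3 string is 8 semitones above the open Gb2, so the same pitch on the D3 string lies at fret 16 − 8 = 8.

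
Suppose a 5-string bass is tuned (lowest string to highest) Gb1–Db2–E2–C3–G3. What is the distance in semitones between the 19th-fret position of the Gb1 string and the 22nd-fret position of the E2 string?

Gb1 at fret 19 → Db3 (MIDI 49); E2 at fret 22 → D4 (MIDI 62).
49 − 62 = -13, so the two pitches are 13 semitones apart, with D4 the higher.

13 semitones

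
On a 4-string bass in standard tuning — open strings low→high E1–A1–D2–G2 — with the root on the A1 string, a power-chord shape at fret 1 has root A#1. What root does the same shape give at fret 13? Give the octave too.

Moving from fret 1 to fret 13 shifts the root by 12 semitones.
A#1 up 12 semitones is A#2.

A#2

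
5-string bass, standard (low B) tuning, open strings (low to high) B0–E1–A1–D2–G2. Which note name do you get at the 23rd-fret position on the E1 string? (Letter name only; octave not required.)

D#

The open E1 string plus 23 semitones: E–F–F#–G–…–C#–D–D#.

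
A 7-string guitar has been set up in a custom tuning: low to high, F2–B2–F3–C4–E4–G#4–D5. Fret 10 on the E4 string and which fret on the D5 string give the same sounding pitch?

0

E4 at fret 10 is E4 + 10 semitones = D5.
The open D5 string is 10 semitones above the open E4, so the same pitch on the D5 string lies at fret 10 − 10 = 0.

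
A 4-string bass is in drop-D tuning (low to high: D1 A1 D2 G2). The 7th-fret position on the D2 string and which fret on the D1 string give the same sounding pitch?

D2 at fret 7 is D2 + 7 semitones = A2.
The open D1 string is 12 semitones below the open D2, so the same pitch on the D1 string lies at fret 7 + 12 = 19.

19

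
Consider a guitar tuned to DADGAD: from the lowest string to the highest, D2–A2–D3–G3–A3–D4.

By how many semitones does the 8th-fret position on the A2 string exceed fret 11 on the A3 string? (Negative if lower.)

A2 at fret 8 → F3 (MIDI 53); A3 at fret 11 → G#4 (MIDI 68).
53 − 68 = -15, so the two pitches are 15 semitones apart.

-15 semitones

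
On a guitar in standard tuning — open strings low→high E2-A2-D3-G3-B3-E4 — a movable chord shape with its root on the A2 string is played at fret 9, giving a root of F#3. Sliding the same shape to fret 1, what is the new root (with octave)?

Moving from fret 9 to fret 1 shifts the root by -8 semitones.
F#3 down 8 semitones is A#2.

A#2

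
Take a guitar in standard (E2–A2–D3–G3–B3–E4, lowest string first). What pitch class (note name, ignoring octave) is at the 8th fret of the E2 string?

Each fret is one semitone, so E2 + 8 = C.

C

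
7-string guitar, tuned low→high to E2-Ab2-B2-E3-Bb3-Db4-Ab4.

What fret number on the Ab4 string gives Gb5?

10

Gb5 is 10 semitones above the open Ab4 (Ab–A–Bb–B–…–E–F–Gb), so it sits at fret 10.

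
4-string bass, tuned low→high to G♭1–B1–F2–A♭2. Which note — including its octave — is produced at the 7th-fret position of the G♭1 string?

D♭2

The open G♭1 string plus 7 semitones: Gb–G–Ab–A–Bb–B–C–Db.
The walk passes from B into C once, so the octave number goes from 1 to 2.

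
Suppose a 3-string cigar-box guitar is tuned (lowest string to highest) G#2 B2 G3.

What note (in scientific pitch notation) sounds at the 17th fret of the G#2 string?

C#4

The open G#2 string plus 17 semitones: G#–A–A#–B–…–B–C–C#.
The walk passes from B into C 2 times, so the octave number goes from 2 to 4.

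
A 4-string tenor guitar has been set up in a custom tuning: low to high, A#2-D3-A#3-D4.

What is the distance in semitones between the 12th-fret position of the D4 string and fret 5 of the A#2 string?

D4 at fret 12 → D5 (MIDI 74); A#2 at fret 5 → D#3 (MIDI 51).
74 − 51 = 23, so the two pitches are 23 semitones apart, with D5 the higher.

23 semitones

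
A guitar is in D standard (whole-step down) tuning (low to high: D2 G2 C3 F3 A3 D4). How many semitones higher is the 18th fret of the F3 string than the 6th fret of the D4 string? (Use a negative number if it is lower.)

3 semitones

F3 at fret 18 → B4 (MIDI 71); D4 at fret 6 → G♯4 (MIDI 68).
71 − 68 = 3, so the two pitches are 3 semitones apart.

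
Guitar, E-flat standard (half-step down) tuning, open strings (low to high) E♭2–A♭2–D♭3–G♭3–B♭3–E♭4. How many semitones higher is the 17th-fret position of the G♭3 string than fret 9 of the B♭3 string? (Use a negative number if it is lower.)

4 semitones

G♭3 at fret 17 → B4 (MIDI 71); B♭3 at fret 9 → G4 (MIDI 67).
71 − 67 = 4, so the two pitches are 4 semitones apart.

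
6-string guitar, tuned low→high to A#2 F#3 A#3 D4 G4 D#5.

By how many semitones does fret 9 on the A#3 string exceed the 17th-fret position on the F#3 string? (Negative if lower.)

-4 semitones

A#3 at fret 9 → G4 (MIDI 67); F#3 at fret 17 → B4 (MIDI 71).
67 − 71 = -4, so the two pitches are 4 semitones apart.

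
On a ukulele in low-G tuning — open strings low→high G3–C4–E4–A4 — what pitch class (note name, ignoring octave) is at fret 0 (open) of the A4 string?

A

Fret 0 is the open string itself, so the pitch is just A.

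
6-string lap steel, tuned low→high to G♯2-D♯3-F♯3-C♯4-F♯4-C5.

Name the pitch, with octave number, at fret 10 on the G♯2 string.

F♯3

G♯2 is MIDI 44. Adding 10 gives 54, which is F♯3.
(Equivalently spelled G♭3.)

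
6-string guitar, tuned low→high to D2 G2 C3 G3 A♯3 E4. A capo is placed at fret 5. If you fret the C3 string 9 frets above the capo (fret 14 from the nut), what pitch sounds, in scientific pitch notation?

D4

The capo raises the open C3 by 5 semitones to F3; fretting 9 more gives C3 + 5 + 9 = C3 + 14 semitones = D4.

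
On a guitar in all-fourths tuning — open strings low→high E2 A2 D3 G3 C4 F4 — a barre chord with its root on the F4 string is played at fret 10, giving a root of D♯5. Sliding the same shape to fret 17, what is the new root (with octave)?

A♯5

Moving from fret 10 to fret 17 shifts the root by 7 semitones.
D♯5 up 7 semitones is A♯5.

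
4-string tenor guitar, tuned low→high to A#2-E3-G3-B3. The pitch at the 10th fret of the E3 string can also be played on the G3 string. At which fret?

7

E3 at fret 10 is E3 + 10 semitones = D4.
The open G3 string is 3 semitones above the open E3, so the same pitch on the G3 string lies at fret 10 − 3 = 7.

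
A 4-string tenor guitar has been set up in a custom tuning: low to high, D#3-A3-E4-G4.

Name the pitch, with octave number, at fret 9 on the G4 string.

The open G4 string plus 9 semitones: G–G#–A–A#–B–C–C#–D–D#–E.
The walk passes from B into C once, so the octave number goes from 4 to 5.

E5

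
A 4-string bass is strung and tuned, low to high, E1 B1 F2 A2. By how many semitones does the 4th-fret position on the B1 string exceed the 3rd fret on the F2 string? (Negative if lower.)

B1 at fret 4 → Eb2 (MIDI 39); F2 at fret 3 → Ab2 (MIDI 44).
39 − 44 = -5, so the two pitches are 5 semitones apart.

-5 semitones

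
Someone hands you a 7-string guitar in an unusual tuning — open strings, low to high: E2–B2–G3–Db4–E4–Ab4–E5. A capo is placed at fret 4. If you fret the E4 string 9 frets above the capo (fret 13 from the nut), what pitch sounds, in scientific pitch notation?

The capo raises the open E4 by 4 semitones to Ab4; fretting 9 more gives E4 + 4 + 9 = E4 + 13 semitones = F5.

F5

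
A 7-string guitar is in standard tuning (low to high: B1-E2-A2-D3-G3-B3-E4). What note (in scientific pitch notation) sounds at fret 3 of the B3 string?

B3 is MIDI 59. Adding 3 gives 62, which is D4.

D4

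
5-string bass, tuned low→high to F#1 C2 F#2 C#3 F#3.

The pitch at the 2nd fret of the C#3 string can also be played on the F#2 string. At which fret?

C#3 at fret 2 is C#3 + 2 semitones = D#3.
The open F#2 string is 7 semitones below the open C#3, so the same pitch on the F#2 string lies at fret 2 + 7 = 9.

9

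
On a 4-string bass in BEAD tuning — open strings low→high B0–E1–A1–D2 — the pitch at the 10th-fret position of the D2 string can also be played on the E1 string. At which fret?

D2 at fret 10 is D2 + 10 semitones = C3.
The open E1 string is 10 semitones below the open D2, so the same pitch on the E1 string lies at fret 10 + 10 = 20.

20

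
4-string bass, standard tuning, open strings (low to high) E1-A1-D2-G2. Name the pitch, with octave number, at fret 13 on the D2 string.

D♯3

The open D2 string plus 13 semitones: D–D#–E–F–…–C#–D–D#.
The walk passes from B into C once, so the octave number goes from 2 to 3.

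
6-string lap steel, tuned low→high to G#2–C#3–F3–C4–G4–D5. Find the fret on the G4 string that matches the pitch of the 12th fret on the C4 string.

C4 at fret 12 is C4 + 12 semitones = C5.
The open G4 string is 7 semitones above the open C4, so the same pitch on the G4 string lies at fret 12 − 7 = 5.

5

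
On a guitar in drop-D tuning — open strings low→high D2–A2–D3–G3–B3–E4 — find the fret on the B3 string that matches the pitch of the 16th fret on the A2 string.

2

A2 at fret 16 is A2 + 16 semitones = C♯4.
The open B3 string is 14 semitones above the open A2, so the same pitch on the B3 string lies at fret 16 − 14 = 2.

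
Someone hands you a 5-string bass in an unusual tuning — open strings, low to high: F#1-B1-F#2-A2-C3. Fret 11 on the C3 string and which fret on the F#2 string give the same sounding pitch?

17

C3 at fret 11 is C3 + 11 semitones = B3.
The open F#2 string is 6 semitones below the open C3, so the same pitch on the F#2 string lies at fret 11 + 6 = 17.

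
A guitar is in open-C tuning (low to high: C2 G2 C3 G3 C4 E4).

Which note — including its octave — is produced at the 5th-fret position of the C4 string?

F4

The open C4 string plus 5 semitones: C–C#–D–D#–E–F.
No B→C boundary is crossed, so the octave stays at 4.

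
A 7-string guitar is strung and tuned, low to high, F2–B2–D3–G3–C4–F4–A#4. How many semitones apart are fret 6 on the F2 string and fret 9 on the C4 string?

22 semitones

F2 at fret 6 → B2 (MIDI 47); C4 at fret 9 → A4 (MIDI 69).
47 − 69 = -22, so the two pitches are 22 semitones apart, with A4 the higher.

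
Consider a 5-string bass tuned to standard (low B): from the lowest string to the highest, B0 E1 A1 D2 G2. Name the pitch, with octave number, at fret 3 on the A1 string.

C2

The open A1 string plus 3 semitones: A–A#–B–C.
The walk passes from B into C once, so the octave number goes from 1 to 2.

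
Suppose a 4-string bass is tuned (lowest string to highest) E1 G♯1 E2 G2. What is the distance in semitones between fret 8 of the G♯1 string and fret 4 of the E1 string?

8 semitones

G♯1 at fret 8 → E2 (MIDI 40); E1 at fret 4 → G♯1 (MIDI 32).
40 − 32 = 8, so the two pitches are 8 semitones apart, with E2 the higher.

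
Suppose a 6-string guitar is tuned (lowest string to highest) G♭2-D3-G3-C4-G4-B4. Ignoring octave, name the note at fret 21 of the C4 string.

C4 is MIDI 60. Adding 21 gives 81; 81 mod 12 = 9, i.e. A.

A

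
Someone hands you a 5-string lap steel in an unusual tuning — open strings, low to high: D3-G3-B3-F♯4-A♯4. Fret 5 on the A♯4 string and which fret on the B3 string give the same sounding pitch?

16

A♯4 at fret 5 is A♯4 + 5 semitones = D♯5.
The open B3 string is 11 semitones below the open A♯4, so the same pitch on the B3 string lies at fret 5 + 11 = 16.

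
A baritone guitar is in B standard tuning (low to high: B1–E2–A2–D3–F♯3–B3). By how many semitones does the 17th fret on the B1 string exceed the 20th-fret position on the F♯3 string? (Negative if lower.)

B1 at fret 17 → E3 (MIDI 52); F♯3 at fret 20 → D5 (MIDI 74).
52 − 74 = -22, so the two pitches are 22 semitones apart.

-22 semitones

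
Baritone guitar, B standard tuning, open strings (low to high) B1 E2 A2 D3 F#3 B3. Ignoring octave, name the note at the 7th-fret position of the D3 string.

A

Each fret is one semitone, so D3 + 7 = A.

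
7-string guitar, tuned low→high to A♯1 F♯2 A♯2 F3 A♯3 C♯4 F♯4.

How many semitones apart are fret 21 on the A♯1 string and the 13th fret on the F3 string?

11 semitones

A♯1 at fret 21 → G3 (MIDI 55); F3 at fret 13 → F♯4 (MIDI 66).
55 − 66 = -11, so the two pitches are 11 semitones apart, with F♯4 the higher.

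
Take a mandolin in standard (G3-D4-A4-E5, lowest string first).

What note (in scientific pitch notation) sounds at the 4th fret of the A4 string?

A4 is MIDI 69. Adding 4 gives 73, which is C♯5.
(Equivalently spelled D♭5.)

C♯5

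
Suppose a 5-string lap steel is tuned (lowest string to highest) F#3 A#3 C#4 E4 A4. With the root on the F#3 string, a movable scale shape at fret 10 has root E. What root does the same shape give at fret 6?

Moving from fret 10 to fret 6 shifts the root by -4 semitones.
E down 4 semitones is C.

C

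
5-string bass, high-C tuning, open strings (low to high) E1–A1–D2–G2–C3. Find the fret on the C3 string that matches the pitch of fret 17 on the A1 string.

A1 at fret 17 is A1 + 17 semitones = D3.
The open C3 string is 15 semitones above the open A1, so the same pitch on the C3 string lies at fret 17 − 15 = 2.

2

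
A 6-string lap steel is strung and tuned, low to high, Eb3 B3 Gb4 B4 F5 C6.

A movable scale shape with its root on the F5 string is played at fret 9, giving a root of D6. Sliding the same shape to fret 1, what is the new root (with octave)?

Moving from fret 9 to fret 1 shifts the root by -8 semitones.
D6 down 8 semitones is Gb5.

Gb5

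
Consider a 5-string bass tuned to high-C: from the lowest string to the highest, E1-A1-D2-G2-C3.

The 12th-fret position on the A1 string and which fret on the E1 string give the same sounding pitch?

17

A1 at fret 12 is A1 + 12 semitones = A2.
The open E1 string is 5 semitones below the open A1, so the same pitch on the E1 string lies at fret 12 + 5 = 17.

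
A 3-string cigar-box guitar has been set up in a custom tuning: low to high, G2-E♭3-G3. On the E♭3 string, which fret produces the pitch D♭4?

10

D♭4 is 10 semitones above the open E♭3 (Eb–E–F–Gb–…–B–C–Db), so it sits at fret 10.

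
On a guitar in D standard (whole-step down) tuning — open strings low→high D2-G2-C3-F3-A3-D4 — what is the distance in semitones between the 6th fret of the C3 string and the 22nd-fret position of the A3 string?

25 semitones

C3 at fret 6 → F♯3 (MIDI 54); A3 at fret 22 → G5 (MIDI 79).
54 − 79 = -25, so the two pitches are 25 semitones apart, with G5 the higher.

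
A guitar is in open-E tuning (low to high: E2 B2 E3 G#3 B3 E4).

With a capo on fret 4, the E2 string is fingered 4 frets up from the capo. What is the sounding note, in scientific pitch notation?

C3

The capo raises the open E2 by 4 semitones to G#2; fretting 4 more gives E2 + 4 + 4 = E2 + 8 semitones = C3.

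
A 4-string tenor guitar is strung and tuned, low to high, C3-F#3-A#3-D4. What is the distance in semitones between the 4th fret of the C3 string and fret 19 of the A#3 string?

C3 at fret 4 → E3 (MIDI 52); A#3 at fret 19 → F5 (MIDI 77).
52 − 77 = -25, so the two pitches are 25 semitones apart, with F5 the higher.

25 semitones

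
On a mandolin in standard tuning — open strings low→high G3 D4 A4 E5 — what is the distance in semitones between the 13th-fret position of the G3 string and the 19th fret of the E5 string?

27 semitones

G3 at fret 13 → G♯4 (MIDI 68); E5 at fret 19 → B6 (MIDI 95).
68 − 95 = -27, so the two pitches are 27 semitones apart, with B6 the higher.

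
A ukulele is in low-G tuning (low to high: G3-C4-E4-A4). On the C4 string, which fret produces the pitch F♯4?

6

F♯4 is 6 semitones above the open C4 (C–C#–D–D#–E–F–F#), so it sits at fret 6.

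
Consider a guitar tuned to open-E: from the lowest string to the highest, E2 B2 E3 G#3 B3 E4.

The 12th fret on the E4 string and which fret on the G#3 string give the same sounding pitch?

20

Fret 12 on E4 is MIDI 64 + 12 = 76 (E5). On the G#3 string (open MIDI 56), that pitch is 76 − 56 = fret 20.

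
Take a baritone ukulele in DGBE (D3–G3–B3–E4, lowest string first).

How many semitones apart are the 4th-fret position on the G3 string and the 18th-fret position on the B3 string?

18 semitones

G3 at fret 4 → B3 (MIDI 59); B3 at fret 18 → F5 (MIDI 77).
59 − 77 = -18, so the two pitches are 18 semitones apart, with F5 the higher.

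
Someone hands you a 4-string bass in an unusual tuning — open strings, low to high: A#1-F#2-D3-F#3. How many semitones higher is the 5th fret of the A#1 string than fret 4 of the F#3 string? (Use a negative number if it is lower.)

-19 semitones

A#1 at fret 5 → D#2 (MIDI 39); F#3 at fret 4 → A#3 (MIDI 58).
39 − 58 = -19, so the two pitches are 19 semitones apart.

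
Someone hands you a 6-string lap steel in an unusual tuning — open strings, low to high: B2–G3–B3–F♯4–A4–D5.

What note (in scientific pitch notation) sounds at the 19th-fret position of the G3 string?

The open G3 string plus 19 semitones: G–G#–A–A#–…–C–C#–D.
The walk passes from B into C 2 times, so the octave number goes from 3 to 5.

D5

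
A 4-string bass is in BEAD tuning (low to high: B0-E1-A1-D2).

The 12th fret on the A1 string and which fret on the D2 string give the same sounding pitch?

A1 at fret 12 is A1 + 12 semitones = A2.
The open D2 string is 5 semitones above the open A1, so the same pitch on the D2 string lies at fret 12 − 5 = 7.

7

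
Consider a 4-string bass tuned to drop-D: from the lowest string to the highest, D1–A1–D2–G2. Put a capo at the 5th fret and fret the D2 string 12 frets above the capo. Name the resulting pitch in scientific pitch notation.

The capo raises the open D2 by 5 semitones to G2; fretting 12 more gives D2 + 5 + 12 = D2 + 17 semitones = G3.

G3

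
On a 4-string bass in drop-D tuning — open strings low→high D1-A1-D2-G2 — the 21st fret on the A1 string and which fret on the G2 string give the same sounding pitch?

11

A1 at fret 21 is A1 + 21 semitones = F#3.
The open G2 string is 10 semitones above the open A1, so the same pitch on the G2 string lies at fret 21 − 10 = 11.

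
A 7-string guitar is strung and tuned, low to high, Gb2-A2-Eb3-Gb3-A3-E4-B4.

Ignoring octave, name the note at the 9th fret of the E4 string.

The open E4 string plus 9 semitones: E–F–Gb–G–Ab–A–Bb–B–C–Db.

Db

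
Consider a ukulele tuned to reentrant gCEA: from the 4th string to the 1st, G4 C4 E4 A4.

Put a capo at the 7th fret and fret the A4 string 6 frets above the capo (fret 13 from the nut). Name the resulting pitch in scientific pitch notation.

The capo raises the open A4 by 7 semitones to E5; fretting 6 more gives A4 + 7 + 6 = A4 + 13 semitones = A#5.
(Also written Bb.)

A#5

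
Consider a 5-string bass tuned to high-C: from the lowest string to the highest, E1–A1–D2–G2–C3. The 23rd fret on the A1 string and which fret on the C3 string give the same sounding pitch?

8

Fret 23 on A1 is MIDI 33 + 23 = 56 (G#3). On the C3 string (open MIDI 48), that pitch is 56 − 48 = fret 8.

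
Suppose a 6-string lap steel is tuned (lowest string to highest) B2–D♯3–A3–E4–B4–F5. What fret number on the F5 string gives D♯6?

10

D♯6 is 10 semitones above the open F5 (F–F#–G–G#–…–C#–D–D#), so it sits at fret 10.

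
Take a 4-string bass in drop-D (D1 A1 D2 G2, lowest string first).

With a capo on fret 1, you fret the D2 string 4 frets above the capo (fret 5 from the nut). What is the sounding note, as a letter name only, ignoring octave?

The capo raises the open D2 by 1 semitone to D#2; fretting 4 more gives D2 + 1 + 4 = D2 + 5 semitones, landing on G.

G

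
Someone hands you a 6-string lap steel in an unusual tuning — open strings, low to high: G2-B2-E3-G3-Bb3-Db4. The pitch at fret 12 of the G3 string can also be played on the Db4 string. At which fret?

6

Fret 12 on G3 is MIDI 55 + 12 = 67 (G4). On the Db4 string (open MIDI 61), that pitch is 67 − 61 = fret 6.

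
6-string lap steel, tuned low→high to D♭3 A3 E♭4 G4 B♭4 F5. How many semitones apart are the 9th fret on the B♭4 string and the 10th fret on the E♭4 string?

6 semitones

B♭4 at fret 9 → G5 (MIDI 79); E♭4 at fret 10 → D♭5 (MIDI 73).
79 − 73 = 6, so the two pitches are 6 semitones apart, with G5 the higher.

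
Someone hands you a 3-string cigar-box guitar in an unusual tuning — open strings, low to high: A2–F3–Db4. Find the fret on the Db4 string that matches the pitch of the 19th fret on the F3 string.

Fret 19 on F3 is MIDI 53 + 19 = 72 (C5). On the Db4 string (open MIDI 61), that pitch is 72 − 61 = fret 11.

11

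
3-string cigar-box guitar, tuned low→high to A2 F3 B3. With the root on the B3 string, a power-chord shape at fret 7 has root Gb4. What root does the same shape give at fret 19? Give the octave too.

Moving from fret 7 to fret 19 shifts the root by 12 semitones.
Gb4 up 12 semitones is Gb5.

Gb5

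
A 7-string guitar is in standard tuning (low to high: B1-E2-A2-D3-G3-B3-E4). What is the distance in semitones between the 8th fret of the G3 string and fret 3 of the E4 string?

4 semitones

G3 at fret 8 → D#4 (MIDI 63); E4 at fret 3 → G4 (MIDI 67).
63 − 67 = -4, so the two pitches are 4 semitones apart, with G4 the higher.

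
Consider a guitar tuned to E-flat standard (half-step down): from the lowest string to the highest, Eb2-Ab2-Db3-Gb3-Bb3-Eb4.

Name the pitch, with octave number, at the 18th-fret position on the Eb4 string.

Eb4 is MIDI 63. Adding 18 gives 81, which is A5.

A5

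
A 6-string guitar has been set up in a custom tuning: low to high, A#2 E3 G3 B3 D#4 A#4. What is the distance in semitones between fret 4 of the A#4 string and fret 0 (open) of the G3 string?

19 semitones

A#4 at fret 4 → D5 (MIDI 74); G3 at fret 0 → G3 (MIDI 55).
74 − 55 = 19, so the two pitches are 19 semitones apart, with D5 the higher.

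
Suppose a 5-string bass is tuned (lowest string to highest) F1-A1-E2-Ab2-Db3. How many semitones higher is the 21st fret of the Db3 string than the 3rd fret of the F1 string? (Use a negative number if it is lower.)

38 semitones

Db3 at fret 21 → Bb4 (MIDI 70); F1 at fret 3 → Ab1 (MIDI 32).
70 − 32 = 38, so the two pitches are 38 semitones apart.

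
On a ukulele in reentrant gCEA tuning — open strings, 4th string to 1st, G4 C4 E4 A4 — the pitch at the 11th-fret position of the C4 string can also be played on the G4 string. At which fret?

Fret 11 on C4 is MIDI 60 + 11 = 71 (B4). On the G4 string (open MIDI 67), that pitch is 71 − 67 = fret 4.

4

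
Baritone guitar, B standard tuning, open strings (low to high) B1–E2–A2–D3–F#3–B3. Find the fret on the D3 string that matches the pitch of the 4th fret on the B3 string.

13

B3 at fret 4 is B3 + 4 semitones = D#4.
The open D3 string is 9 semitones below the open B3, so the same pitch on the D3 string lies at fret 4 + 9 = 13.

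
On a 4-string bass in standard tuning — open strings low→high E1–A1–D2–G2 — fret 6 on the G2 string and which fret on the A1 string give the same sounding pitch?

G2 at fret 6 is G2 + 6 semitones = C♯3.
The open A1 string is 10 semitones below the open G2, so the same pitch on the A1 string lies at fret 6 + 10 = 16.

16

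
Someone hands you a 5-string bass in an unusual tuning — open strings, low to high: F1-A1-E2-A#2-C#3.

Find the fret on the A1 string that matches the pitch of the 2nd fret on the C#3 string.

C#3 at fret 2 is C#3 + 2 semitones = D#3.
The open A1 string is 16 semitones below the open C#3, so the same pitch on the A1 string lies at fret 2 + 16 = 18.

18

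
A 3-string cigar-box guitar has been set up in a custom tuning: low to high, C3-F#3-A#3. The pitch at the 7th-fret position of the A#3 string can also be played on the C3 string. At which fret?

Fret 7 on A#3 is MIDI 58 + 7 = 65 (F4). On the C3 string (open MIDI 48), that pitch is 65 − 48 = fret 17.

17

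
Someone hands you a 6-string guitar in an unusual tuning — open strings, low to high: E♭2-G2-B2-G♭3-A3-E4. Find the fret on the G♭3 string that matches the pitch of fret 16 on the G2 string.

5

Fret 16 on G2 is MIDI 43 + 16 = 59 (B3). On the G♭3 string (open MIDI 54), that pitch is 59 − 54 = fret 5.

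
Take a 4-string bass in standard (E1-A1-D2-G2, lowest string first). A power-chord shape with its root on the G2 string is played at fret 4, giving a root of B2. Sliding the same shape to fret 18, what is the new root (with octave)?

Moving from fret 4 to fret 18 shifts the root by 14 semitones.
B2 up 14 semitones is C♯4.

C♯4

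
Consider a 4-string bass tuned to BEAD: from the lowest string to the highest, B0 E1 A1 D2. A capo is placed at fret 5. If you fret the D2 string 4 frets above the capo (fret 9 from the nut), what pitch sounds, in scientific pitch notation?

The capo raises the open D2 by 5 semitones to G2; fretting 4 more gives D2 + 5 + 4 = D2 + 9 semitones = B2.

B2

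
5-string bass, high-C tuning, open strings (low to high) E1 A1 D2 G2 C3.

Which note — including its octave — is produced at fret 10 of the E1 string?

Each fret is one semitone, so E1 + 10 = D2.

D2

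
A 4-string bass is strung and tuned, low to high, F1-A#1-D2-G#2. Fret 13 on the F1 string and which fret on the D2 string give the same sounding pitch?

Fret 13 on F1 is MIDI 29 + 13 = 42 (F#2). On the D2 string (open MIDI 38), that pitch is 42 − 38 = fret 4.

4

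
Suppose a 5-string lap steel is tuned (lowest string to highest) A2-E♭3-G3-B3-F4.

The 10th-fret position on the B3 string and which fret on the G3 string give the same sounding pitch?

B3 at fret 10 is B3 + 10 semitones = A4.
The open G3 string is 4 semitones below the open B3, so the same pitch on the G3 string lies at fret 10 + 4 = 14.

14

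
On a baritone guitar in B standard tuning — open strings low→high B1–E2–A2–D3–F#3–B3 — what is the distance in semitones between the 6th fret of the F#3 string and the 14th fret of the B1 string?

11 semitones

F#3 at fret 6 → C4 (MIDI 60); B1 at fret 14 → C#3 (MIDI 49).
60 − 49 = 11, so the two pitches are 11 semitones apart, with C4 the higher.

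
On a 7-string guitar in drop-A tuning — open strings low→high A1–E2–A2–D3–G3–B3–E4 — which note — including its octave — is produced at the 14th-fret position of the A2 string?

B3

The open A2 string plus 14 semitones: A–A#–B–C–…–A–A#–B.
The walk passes from B into C once, so the octave number goes from 2 to 3.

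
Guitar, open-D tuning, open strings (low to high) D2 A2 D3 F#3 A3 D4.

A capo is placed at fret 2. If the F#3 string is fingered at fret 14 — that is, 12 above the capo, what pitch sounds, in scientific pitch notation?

G#4

The capo raises the open F#3 by 2 semitones to G#3; fretting 12 more gives F#3 + 2 + 12 = F#3 + 14 semitones = G#4.
(Also written Ab.)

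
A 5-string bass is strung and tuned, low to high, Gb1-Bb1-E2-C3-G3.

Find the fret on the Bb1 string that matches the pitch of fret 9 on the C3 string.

Fret 9 on C3 is MIDI 48 + 9 = 57 (A3). On the Bb1 string (open MIDI 34), that pitch is 57 − 34 = fret 23.

23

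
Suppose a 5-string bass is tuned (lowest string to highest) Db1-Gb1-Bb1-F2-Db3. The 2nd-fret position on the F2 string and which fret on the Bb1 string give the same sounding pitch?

9

Fret 2 on F2 is MIDI 41 + 2 = 43 (G2). On the Bb1 string (open MIDI 34), that pitch is 43 − 34 = fret 9.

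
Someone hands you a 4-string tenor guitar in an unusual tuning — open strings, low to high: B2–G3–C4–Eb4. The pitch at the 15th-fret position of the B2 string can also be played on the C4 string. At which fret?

Fret 15 on B2 is MIDI 47 + 15 = 62 (D4). On the C4 string (open MIDI 60), that pitch is 62 − 60 = fret 2.

2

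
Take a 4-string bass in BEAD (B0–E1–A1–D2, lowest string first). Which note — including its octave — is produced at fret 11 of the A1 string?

G♯2

Each fret is one semitone, so A1 + 11 = G♯2.
(Equivalently spelled A♭2.)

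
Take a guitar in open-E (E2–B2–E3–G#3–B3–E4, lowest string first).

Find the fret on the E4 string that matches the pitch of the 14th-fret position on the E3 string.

2

E3 at fret 14 is E3 + 14 semitones = F#4.
The open E4 string is 12 semitones above the open E3, so the same pitch on the E4 string lies at fret 14 − 12 = 2.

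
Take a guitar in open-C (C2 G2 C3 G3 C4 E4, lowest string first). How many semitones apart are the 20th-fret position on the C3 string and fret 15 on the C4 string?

C3 at fret 20 → G♯4 (MIDI 68); C4 at fret 15 → D♯5 (MIDI 75).
68 − 75 = -7, so the two pitches are 7 semitones apart, with D♯5 the higher.

7 semitones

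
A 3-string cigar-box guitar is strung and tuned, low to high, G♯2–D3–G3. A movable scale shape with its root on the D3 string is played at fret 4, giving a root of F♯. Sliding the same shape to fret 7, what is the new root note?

Moving from fret 4 to fret 7 shifts the root by 3 semitones.
F♯ up 3 semitones is A.

A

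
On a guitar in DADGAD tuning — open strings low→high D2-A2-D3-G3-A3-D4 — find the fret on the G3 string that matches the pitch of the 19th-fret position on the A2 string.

Fret 19 on A2 is MIDI 45 + 19 = 64 (E4). On the G3 string (open MIDI 55), that pitch is 64 − 55 = fret 9.

9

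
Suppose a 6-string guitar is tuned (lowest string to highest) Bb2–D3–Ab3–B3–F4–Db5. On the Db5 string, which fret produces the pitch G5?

G5 is 6 semitones above the open Db5 (Db–D–Eb–E–F–Gb–G), so it sits at fret 6.

6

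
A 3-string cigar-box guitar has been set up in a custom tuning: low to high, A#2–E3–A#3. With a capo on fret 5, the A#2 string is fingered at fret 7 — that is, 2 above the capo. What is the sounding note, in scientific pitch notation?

F3

The capo raises the open A#2 by 5 semitones to D#3; fretting 2 more gives A#2 + 5 + 2 = A#2 + 7 semitones = F3.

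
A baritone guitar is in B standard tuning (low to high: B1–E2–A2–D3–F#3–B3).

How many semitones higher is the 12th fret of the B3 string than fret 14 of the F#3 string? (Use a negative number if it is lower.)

3 semitones

B3 at fret 12 → B4 (MIDI 71); F#3 at fret 14 → G#4 (MIDI 68).
71 − 68 = 3, so the two pitches are 3 semitones apart.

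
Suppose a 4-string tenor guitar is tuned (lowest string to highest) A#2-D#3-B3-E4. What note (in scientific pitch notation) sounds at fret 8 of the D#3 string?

B3

D#3 is MIDI 51. Adding 8 gives 59, which is B3.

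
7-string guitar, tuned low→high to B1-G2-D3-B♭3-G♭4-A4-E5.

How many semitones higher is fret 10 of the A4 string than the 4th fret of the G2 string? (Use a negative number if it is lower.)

32 semitones

A4 at fret 10 → G5 (MIDI 79); G2 at fret 4 → B2 (MIDI 47).
79 − 47 = 32, so the two pitches are 32 semitones apart.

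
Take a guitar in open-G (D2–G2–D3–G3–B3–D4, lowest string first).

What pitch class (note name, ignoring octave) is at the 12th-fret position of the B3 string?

B

Each fret is one semitone, so B3 + 12 = B.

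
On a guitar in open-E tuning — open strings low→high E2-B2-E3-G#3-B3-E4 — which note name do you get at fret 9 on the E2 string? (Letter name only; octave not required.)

E2 is MIDI 40. Adding 9 gives 49; 49 mod 12 = 1, i.e. C#.
(Equivalently spelled Db.)

C#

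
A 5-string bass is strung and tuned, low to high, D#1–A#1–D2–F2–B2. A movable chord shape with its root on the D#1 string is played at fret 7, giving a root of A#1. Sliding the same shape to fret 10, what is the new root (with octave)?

C#2

Moving from fret 7 to fret 10 shifts the root by 3 semitones.
A#1 up 3 semitones is C#2.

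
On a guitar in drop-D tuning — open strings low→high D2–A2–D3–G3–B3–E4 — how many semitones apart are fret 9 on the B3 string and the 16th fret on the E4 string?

B3 at fret 9 → G♯4 (MIDI 68); E4 at fret 16 → G♯5 (MIDI 80).
68 − 80 = -12, so the two pitches are 12 semitones apart, with G♯5 the higher.

12 semitones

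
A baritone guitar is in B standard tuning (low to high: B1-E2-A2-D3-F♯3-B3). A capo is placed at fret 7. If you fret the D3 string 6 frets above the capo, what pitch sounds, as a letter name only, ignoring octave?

D♯

The capo raises the open D3 by 7 semitones to A3; fretting 6 more gives D3 + 7 + 6 = D3 + 13 semitones, landing on D♯.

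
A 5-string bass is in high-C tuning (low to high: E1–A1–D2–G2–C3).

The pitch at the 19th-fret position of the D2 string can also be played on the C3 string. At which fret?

9

Fret 19 on D2 is MIDI 38 + 19 = 57 (A3). On the C3 string (open MIDI 48), that pitch is 57 − 48 = fret 9.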